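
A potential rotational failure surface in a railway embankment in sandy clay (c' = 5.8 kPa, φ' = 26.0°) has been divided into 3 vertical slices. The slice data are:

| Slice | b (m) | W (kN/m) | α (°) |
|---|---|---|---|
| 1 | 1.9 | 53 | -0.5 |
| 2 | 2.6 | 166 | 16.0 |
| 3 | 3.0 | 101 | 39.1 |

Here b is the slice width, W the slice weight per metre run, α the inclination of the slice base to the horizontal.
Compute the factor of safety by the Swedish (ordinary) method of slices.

FS = 1.75

Ordinary method of slices: FS = Σ[c'·Δl_i + (W_i cosα_i)·tanφ'] / Σ W_i sinα_i, with Δl_i = b_i / cosα_i.
Slice 1: Δl = 1.9/cos(-0.5°) = 1.900 m; N'_1 = 53·cos(-0.5°) = 53.0; c'Δl = 11.02; W sinα = -0.5
Slice 2: Δl = 2.6/cos16.0° = 2.705 m; N'_2 = 166·cos16.0° = 159.6; c'Δl = 15.69; W sinα = 45.8
Slice 3: Δl = 3.0/cos39.1° = 3.866 m; N'_3 = 101·cos39.1° = 78.4; c'Δl = 22.42; W sinα = 63.7
Σc'Δl = 49.1 kN/m; ΣN' = 290.9 kN/m; ΣW sinα = 109.0 kN/m
Resisting = 49.1 + 290.9·tan26.0° = 49.1 + 141.9 = 191.0 kN/m
FS = 191.0 / 109.0 = 1.753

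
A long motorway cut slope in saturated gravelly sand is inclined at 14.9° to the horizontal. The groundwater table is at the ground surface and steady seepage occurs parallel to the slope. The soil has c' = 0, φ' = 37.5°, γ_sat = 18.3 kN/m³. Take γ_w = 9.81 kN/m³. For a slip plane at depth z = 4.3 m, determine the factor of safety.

With seepage parallel to the slope and the water table at the surface, the effective normal stress on the slip plane uses the buoyant unit weight γ' = γ_sat − γ_w while the driving shear stress uses γ_sat:
FS = [c' + γ' z cos²β tanφ'] / [γ_sat z sinβ cosβ]
(For c' = 0 this reduces to FS = (γ'/γ_sat)·tanφ'/tanβ.)
γ' = 18.3 − 9.81 = 8.49 kN/m³
Numerator = 0.0 + 8.49·4.3·cos²14.9°·tan37.5° = 0.0 + 8.49·4.3·0.9339·0.7673 = 26.161 kPa
Denominator = 18.3·4.3·sin14.9°·cos14.9° = 18.3·4.3·0.2571·0.9664 = 19.553 kPa
FS = 26.161 / 19.553 = 1.338

FS = 1.34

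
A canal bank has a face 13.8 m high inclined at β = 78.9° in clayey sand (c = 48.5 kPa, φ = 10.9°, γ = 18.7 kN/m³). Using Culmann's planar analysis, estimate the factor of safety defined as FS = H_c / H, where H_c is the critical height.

H_c = (4c/γ) · sinβ cosφ / [1 − cos(β − φ)]
    = (4·48.5/18.7) · sin78.9°·cos10.9° / [1 − cos68.0°]
    = 10.374 · 0.9636 / 0.6254 = 15.98 m
FS = H_c / H = 15.98 / 13.8 = 1.158

FS = 1.16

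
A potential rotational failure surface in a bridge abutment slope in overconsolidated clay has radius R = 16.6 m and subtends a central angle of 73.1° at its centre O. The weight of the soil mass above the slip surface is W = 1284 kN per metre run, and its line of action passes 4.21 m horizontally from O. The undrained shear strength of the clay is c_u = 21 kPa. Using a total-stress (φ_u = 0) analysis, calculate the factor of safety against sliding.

FS = 1.37

Taking moments about the centre O, the resisting moment is provided by the undrained shear strength acting along the arc:
Arc length L_a = R·θ = 16.6·(73.1°·π/180) = 16.6·1.2758 = 21.18 m
M_R = c_u·L_a·R = 21·21.18·16.6 = 7383.0 kN·m/m
M_D = W·d = 1284·4.21 = 5405.6 kN·m/m
FS = M_R / M_D = 7383.0 / 5405.6 = 1.366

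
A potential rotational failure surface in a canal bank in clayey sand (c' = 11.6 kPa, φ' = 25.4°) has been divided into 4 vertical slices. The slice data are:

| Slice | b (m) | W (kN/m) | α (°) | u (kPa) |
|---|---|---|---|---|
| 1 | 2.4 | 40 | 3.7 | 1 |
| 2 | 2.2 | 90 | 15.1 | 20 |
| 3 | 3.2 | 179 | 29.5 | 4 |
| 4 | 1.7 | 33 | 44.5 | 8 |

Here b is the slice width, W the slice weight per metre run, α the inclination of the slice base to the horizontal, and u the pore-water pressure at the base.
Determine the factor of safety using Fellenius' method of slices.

FS = 1.68

Ordinary method of slices: FS = Σ[c'·Δl_i + (W_i cosα_i − u_i·Δl_i)·tanφ'] / Σ W_i sinα_i, with Δl_i = b_i / cosα_i.
Slice 1: Δl = 2.4/cos3.7° = 2.405 m; N'_1 = 40·cos3.7° − 1·2.405 = 37.5; c'Δl = 27.90; W sinα = 2.6
Slice 2: Δl = 2.2/cos15.1° = 2.279 m; N'_2 = 90·cos15.1° − 20·2.279 = 41.3; c'Δl = 26.43; W sinα = 23.4
Slice 3: Δl = 3.2/cos29.5° = 3.677 m; N'_3 = 179·cos29.5° − 4·3.677 = 141.1; c'Δl = 42.65; W sinα = 88.1
Slice 4: Δl = 1.7/cos44.5° = 2.383 m; N'_4 = 33·cos44.5° − 8·2.383 = 4.5; c'Δl = 27.65; W sinα = 23.1
Σc'Δl = 124.6 kN/m; ΣN' = 224.4 kN/m; ΣW sinα = 137.3 kN/m
Resisting = 124.6 + 224.4·tan25.4° = 124.6 + 106.5 = 231.2 kN/m
FS = 231.2 / 137.3 = 1.684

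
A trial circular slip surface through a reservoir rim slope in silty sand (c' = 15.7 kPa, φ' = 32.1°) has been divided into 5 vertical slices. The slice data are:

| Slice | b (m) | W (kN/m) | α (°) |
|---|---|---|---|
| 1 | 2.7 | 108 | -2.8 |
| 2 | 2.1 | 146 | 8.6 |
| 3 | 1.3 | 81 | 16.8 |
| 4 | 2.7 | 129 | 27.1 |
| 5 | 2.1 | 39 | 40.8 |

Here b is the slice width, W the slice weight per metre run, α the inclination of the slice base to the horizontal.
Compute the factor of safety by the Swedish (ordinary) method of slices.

Ordinary method of slices: FS = Σ[c'·Δl_i + (W_i cosα_i)·tanφ'] / Σ W_i sinα_i, with Δl_i = b_i / cosα_i.
Slice 1: Δl = 2.7/cos(-2.8°) = 2.703 m; N'_1 = 108·cos(-2.8°) = 107.9; c'Δl = 42.44; W sinα = -5.3
Slice 2: Δl = 2.1/cos8.6° = 2.124 m; N'_2 = 146·cos8.6° = 144.4; c'Δl = 33.34; W sinα = 21.8
Slice 3: Δl = 1.3/cos16.8° = 1.358 m; N'_3 = 81·cos16.8° = 77.5; c'Δl = 21.32; W sinα = 23.4
Slice 4: Δl = 2.7/cos27.1° = 3.033 m; N'_4 = 129·cos27.1° = 114.8; c'Δl = 47.62; W sinα = 58.8
Slice 5: Δl = 2.1/cos40.8° = 2.774 m; N'_5 = 39·cos40.8° = 29.5; c'Δl = 43.55; W sinα = 25.5
Σc'Δl = 188.3 kN/m; ΣN' = 474.1 kN/m; ΣW sinα = 124.2 kN/m
Resisting = 188.3 + 474.1·tan32.1° = 188.3 + 297.4 = 485.7 kN/m
FS = 485.7 / 124.2 = 3.910

FS = 3.91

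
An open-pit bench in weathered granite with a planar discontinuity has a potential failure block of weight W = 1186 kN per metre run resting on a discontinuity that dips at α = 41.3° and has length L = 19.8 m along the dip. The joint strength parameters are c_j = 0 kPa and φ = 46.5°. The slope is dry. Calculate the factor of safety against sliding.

FS = 1.20

Resolving the block weight along and normal to the plane and applying the Mohr–Coulomb strength on the joint:
N' = W cosα = 1186·cos41.3° = 891.0 kN/m
Driving force T = W sinα = 1186·sin41.3° = 782.8 kN/m
Resisting force R = c_j·L + N'·tanφ = 0·19.8 + 891.0·tan46.5° = 0.0 + 938.9 = 938.9 kN/m
FS = R / T = 938.9 / 782.8 = 1.199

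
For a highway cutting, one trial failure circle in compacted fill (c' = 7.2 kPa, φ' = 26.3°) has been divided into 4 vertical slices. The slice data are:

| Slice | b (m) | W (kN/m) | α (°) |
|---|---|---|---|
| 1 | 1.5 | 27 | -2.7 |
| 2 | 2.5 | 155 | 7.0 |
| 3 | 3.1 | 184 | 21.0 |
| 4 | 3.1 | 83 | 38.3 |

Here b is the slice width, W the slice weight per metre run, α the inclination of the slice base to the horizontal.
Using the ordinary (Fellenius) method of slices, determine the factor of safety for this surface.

Ordinary method of slices: FS = Σ[c'·Δl_i + (W_i cosα_i)·tanφ'] / Σ W_i sinα_i, with Δl_i = b_i / cosα_i.
Slice 1: Δl = 1.5/cos(-2.7°) = 1.502 m; N'_1 = 27·cos(-2.7°) = 27.0; c'Δl = 10.81; W sinα = -1.3
Slice 2: Δl = 2.5/cos7.0° = 2.519 m; N'_2 = 155·cos7.0° = 153.8; c'Δl = 18.14; W sinα = 18.9
Slice 3: Δl = 3.1/cos21.0° = 3.321 m; N'_3 = 184·cos21.0° = 171.8; c'Δl = 23.91; W sinα = 65.9
Slice 4: Δl = 3.1/cos38.3° = 3.950 m; N'_4 = 83·cos38.3° = 65.1; c'Δl = 28.44; W sinα = 51.4
Σc'Δl = 81.3 kN/m; ΣN' = 417.7 kN/m; ΣW sinα = 135.0 kN/m
Resisting = 81.3 + 417.7·tan26.3° = 81.3 + 206.5 = 287.8 kN/m
FS = 287.8 / 135.0 = 2.132

FS = 2.13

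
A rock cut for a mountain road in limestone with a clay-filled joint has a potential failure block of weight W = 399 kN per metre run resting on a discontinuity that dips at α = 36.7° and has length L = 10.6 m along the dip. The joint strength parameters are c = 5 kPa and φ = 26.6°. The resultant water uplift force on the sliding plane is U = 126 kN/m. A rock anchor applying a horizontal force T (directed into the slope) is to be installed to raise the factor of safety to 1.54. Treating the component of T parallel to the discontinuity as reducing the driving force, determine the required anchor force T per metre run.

Resolving forces along and normal to the sliding plane, with the horizontal anchor force T adding T·sinα to the effective normal force and T·cosα acting up the plane against the driving force:
FS = [cL + (W cosα − U + T sinα) tanφ] / [W sinα − T cosα]
Without the anchor: N' = 193.9 kN/m, driving T_d = 238.5 kN/m, resisting R = 5·10.6 + 193.9·tan26.6° = 150.1 kN/m, FS = 0.63.
Setting FS = 1.54 and solving for T:
1.54·(238.5 − T cos36.7°) = 150.1 + T sin36.7°·tan26.6°
T·(sin36.7°·tan26.6° + 1.54·cos36.7°) = 1.54·238.5 − 150.1
T·(0.5976·0.5008 + 1.54·0.8018) = 367.2 − 150.1 = 217.1
T·1.5340 = 217.1
T = 141.5 kN/m

T = 142 kN/m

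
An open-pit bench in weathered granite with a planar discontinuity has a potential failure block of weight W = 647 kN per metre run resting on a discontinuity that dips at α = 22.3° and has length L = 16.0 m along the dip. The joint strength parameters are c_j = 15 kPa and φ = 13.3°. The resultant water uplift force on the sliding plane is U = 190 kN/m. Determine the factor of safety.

Resolving the block weight along and normal to the plane and applying the Mohr–Coulomb strength on the joint:
N' = W cosα − U = 647·cos22.3° − 190 = 408.6 kN/m
Driving force T = W sinα = 647·sin22.3° = 245.5 kN/m
Resisting force R = c_j·L + N'·tanφ = 15·16.0 + 408.6·tan13.3° = 240.0 + 96.6 = 336.6 kN/m
FS = R / T = 336.6 / 245.5 = 1.371

FS = 1.37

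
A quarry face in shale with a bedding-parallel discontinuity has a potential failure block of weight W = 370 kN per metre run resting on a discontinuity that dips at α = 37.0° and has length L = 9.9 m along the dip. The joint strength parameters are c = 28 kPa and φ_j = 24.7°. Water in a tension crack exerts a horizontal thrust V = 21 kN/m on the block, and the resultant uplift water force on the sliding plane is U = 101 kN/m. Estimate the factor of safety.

FS = 1.51

Resolving the block weight along and normal to the plane and applying the Mohr–Coulomb strength on the joint:
N' = W cosα − U − V sinα = 370·cos37.0° − 101 − 21·sin37.0° = 181.9 kN/m
Driving force T = W sinα + V cosα = 370·sin37.0° + 21·cos37.0° = 239.4 kN/m
Resisting force R = c·L + N'·tanφ_j = 28·9.9 + 181.9·tan24.7° = 277.2 + 83.6 = 360.8 kN/m
FS = R / T = 360.8 / 239.4 = 1.507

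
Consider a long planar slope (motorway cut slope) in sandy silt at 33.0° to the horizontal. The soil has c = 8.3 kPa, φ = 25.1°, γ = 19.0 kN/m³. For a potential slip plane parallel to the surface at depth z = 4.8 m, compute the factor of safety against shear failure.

For an infinite slope with a slip plane parallel to the surface (no pore pressure): FS = [c + γz cos²β tanφ] / [γz sinβ cosβ].
γz = 19.0·4.8 = 91.20 kN/m²
Numerator = 8.3 + 91.20·cos²33.0°·tan25.1° = 8.3 + 91.20·0.7034·0.4684 = 38.349 kPa
Denominator = 91.20·sin33.0°·cos33.0° = 91.20·0.5446·0.8387 = 41.658 kPa
FS = 38.349 / 41.658 = 0.921

FS = 0.92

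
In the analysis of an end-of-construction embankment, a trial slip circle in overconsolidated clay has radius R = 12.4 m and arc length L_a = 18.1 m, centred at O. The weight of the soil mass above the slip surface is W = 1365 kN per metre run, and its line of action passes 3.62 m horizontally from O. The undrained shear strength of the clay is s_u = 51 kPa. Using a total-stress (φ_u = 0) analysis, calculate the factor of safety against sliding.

FS = 2.32

Taking moments about the centre O, the resisting moment is provided by the undrained shear strength acting along the arc:
M_R = s_u·L_a·R = 51·18.10·12.4 = 11446.4 kN·m/m
M_D = W·d = 1365·3.62 = 4941.3 kN·m/m
FS = M_R / M_D = 11446.4 / 4941.3 = 2.316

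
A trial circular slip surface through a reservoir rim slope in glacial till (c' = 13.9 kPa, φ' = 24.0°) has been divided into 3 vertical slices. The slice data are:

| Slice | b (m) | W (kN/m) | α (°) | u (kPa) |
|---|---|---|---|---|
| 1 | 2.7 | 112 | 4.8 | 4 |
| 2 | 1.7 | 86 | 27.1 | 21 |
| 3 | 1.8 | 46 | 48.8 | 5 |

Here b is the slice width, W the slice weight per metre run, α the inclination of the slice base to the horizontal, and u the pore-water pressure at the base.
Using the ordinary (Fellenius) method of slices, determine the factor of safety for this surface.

FS = 2.05

Ordinary method of slices: FS = Σ[c'·Δl_i + (W_i cosα_i − u_i·Δl_i)·tanφ'] / Σ W_i sinα_i, with Δl_i = b_i / cosα_i.
Slice 1: Δl = 2.7/cos4.8° = 2.710 m; N'_1 = 112·cos4.8° − 4·2.710 = 100.8; c'Δl = 37.66; W sinα = 9.4
Slice 2: Δl = 1.7/cos27.1° = 1.910 m; N'_2 = 86·cos27.1° − 21·1.910 = 36.5; c'Δl = 26.54; W sinα = 39.2
Slice 3: Δl = 1.8/cos48.8° = 2.733 m; N'_3 = 46·cos48.8° − 5·2.733 = 16.6; c'Δl = 37.98; W sinα = 34.6
Σc'Δl = 102.2 kN/m; ΣN' = 153.9 kN/m; ΣW sinα = 83.2 kN/m
Resisting = 102.2 + 153.9·tan24.0° = 102.2 + 68.5 = 170.7 kN/m
FS = 170.7 / 83.2 = 2.053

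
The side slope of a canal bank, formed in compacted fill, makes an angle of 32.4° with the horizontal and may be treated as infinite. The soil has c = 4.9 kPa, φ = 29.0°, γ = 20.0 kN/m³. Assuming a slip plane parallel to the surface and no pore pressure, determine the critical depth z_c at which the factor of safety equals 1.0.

Setting FS = 1.00 in FS = [c + γz cos²β tanφ] / [γz sinβ cosβ] and solving for z:
z = c / [γ cosβ (FS·sinβ − cosβ·tanφ)]
  = 4.9 / [20.0·cos32.4°·(1.00·sin32.4° − cos32.4°·tan29.0°)]
  = 4.9 / [20.0·0.8443·(1.00·0.5358 − 0.8443·0.5543)]
  = 4.9 / 1.1450 = 4.279 m

z_c = 4.28 m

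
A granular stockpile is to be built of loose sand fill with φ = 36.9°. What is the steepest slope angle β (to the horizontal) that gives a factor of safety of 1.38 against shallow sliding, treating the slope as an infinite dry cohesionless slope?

For an infinite dry cohesionless slope FS = tanφ/tanβ, so tanβ = tanφ / FS.
tanβ = tan36.9° / 1.38 = 0.7508 / 1.38 = 0.5441
β = arctan(0.5441) = 28.55°

β = 28.5°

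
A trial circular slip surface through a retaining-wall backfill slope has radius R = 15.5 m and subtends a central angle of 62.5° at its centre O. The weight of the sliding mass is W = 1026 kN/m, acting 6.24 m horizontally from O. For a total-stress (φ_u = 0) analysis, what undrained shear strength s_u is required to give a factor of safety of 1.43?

s_u = 34.9 kPa

FS = s_u·L_a·R / (W·d), so s_u = FS·W·d / (L_a·R).
Arc length L_a = R·θ = 15.5·(62.5°·π/180) = 15.5·1.0908 = 16.91 m
s_u = 1.43·1026·6.24 / (16.91·15.5) = 9155.2 / 262.07 = 34.93 kPa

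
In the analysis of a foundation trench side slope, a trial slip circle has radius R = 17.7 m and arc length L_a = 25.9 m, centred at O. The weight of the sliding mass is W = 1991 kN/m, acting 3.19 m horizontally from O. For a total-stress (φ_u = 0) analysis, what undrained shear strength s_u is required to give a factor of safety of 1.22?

FS = s_u·L_a·R / (W·d), so s_u = FS·W·d / (L_a·R).
s_u = 1.22·1991·3.19 / (25.90·17.7) = 7748.6 / 458.43 = 16.90 kPa

s_u = 16.9 kPa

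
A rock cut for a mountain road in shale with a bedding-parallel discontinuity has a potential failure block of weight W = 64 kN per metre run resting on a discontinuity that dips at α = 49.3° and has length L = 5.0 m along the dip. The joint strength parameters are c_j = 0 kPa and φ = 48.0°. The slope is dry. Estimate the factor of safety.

Resolving the block weight along and normal to the plane and applying the Mohr–Coulomb strength on the joint:
N' = W cosα = 64·cos49.3° = 41.7 kN/m
Driving force T = W sinα = 64·sin49.3° = 48.5 kN/m
Resisting force R = c_j·L + N'·tanφ = 0·5.0 + 41.7·tan48.0° = 0.0 + 46.4 = 46.4 kN/m
FS = R / T = 46.4 / 48.5 = 0.955

FS = 0.96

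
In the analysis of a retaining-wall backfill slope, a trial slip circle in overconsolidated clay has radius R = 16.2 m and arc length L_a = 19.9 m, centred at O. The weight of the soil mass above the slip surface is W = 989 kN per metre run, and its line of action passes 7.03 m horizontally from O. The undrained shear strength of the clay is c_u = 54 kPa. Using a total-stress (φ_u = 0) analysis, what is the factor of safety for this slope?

Taking moments about the centre O, the resisting moment is provided by the undrained shear strength acting along the arc:
M_R = c_u·L_a·R = 54·19.90·16.2 = 17408.5 kN·m/m
M_D = W·d = 989·7.03 = 6952.7 kN·m/m
FS = M_R / M_D = 17408.5 / 6952.7 = 2.504

FS = 2.50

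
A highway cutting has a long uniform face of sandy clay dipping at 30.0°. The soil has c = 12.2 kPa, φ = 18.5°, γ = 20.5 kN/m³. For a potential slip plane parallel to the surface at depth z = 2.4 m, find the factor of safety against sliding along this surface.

FS = 1.15

For an infinite slope with a slip plane parallel to the surface (no pore pressure): FS = [c + γz cos²β tanφ] / [γz sinβ cosβ].
γz = 20.5·2.4 = 49.20 kN/m²
Numerator = 12.2 + 49.20·cos²30.0°·tan18.5° = 12.2 + 49.20·0.7500·0.3346 = 24.547 kPa
Denominator = 49.20·sin30.0°·cos30.0° = 49.20·0.5000·0.8660 = 21.304 kPa
FS = 24.547 / 21.304 = 1.152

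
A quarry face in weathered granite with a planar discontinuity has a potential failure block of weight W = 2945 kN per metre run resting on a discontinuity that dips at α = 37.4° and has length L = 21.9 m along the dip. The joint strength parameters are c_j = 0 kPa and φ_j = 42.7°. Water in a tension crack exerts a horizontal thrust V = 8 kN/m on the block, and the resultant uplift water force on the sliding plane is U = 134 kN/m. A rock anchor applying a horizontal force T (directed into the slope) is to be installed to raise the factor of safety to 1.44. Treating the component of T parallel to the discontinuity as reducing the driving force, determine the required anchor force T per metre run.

T = 325 kN/m

Resolving forces along and normal to the sliding plane, with the horizontal anchor force T adding T·sinα to the effective normal force and T·cosα acting up the plane against the driving force:
FS = [c_jL + (W cosα − U − V sinα + T sinα) tanφ_j] / [W sinα + V cosα − T cosα]
Without the anchor: N' = 2200.7 kN/m, driving T_d = 1795.1 kN/m, resisting R = 0·21.9 + 2200.7·tan42.7° = 2030.7 kN/m, FS = 1.13.
Setting FS = 1.44 and solving for T:
1.44·(1795.1 − T cos37.4°) = 2030.7 + T sin37.4°·tan42.7°
T·(sin37.4°·tan42.7° + 1.44·cos37.4°) = 1.44·1795.1 − 2030.7
T·(0.6074·0.9228 + 1.44·0.7944) = 2584.9 − 2030.7 = 554.2
T·1.7044 = 554.2
T = 325.1 kN/m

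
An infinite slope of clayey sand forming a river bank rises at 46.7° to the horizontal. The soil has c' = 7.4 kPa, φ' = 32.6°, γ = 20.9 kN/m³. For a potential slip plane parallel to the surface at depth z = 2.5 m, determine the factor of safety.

FS = 0.89

For an infinite slope with a slip plane parallel to the surface (no pore pressure): FS = [c' + γz cos²β tanφ'] / [γz sinβ cosβ].
γz = 20.9·2.5 = 52.25 kN/m²
Numerator = 7.4 + 52.25·cos²46.7°·tan32.6° = 7.4 + 52.25·0.4703·0.6395 = 23.117 kPa
Denominator = 52.25·sin46.7°·cos46.7° = 52.25·0.7278·0.6858 = 26.079 kPa
FS = 23.117 / 26.079 = 0.886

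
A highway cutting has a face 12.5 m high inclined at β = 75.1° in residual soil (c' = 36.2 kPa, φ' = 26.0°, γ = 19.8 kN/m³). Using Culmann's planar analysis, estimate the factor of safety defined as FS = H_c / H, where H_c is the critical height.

FS = 1.47

H_c = (4c'/γ) · sinβ cosφ' / [1 − cos(β − φ')]
    = (4·36.2/19.8) · sin75.1°·cos26.0° / [1 − cos49.1°]
    = 7.313 · 0.8686 / 0.3453 = 18.40 m
FS = H_c / H = 18.40 / 12.5 = 1.472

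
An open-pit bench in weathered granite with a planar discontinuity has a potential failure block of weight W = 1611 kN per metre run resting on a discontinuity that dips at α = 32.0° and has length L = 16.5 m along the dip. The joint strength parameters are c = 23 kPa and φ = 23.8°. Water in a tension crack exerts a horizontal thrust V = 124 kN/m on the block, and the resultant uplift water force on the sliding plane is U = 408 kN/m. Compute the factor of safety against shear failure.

FS = 0.81

Resolving the block weight along and normal to the plane and applying the Mohr–Coulomb strength on the joint:
N' = W cosα − U − V sinα = 1611·cos32.0° − 408 − 124·sin32.0° = 892.5 kN/m
Driving force T = W sinα + V cosα = 1611·sin32.0° + 124·cos32.0° = 958.9 kN/m
Resisting force R = c·L + N'·tanφ = 23·16.5 + 892.5·tan23.8° = 379.5 + 393.6 = 773.1 kN/m
FS = R / T = 773.1 / 958.9 = 0.806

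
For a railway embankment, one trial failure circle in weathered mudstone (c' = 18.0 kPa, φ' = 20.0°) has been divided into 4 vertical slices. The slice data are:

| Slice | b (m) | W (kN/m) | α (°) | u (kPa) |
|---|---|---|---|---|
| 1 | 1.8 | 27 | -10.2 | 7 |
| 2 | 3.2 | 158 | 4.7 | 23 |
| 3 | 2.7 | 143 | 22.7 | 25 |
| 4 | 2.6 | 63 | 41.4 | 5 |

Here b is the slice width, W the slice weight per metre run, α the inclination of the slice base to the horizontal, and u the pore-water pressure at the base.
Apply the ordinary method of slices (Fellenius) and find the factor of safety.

FS = 2.60

Ordinary method of slices: FS = Σ[c'·Δl_i + (W_i cosα_i − u_i·Δl_i)·tanφ'] / Σ W_i sinα_i, with Δl_i = b_i / cosα_i.
Slice 1: Δl = 1.8/cos(-10.2°) = 1.829 m; N'_1 = 27·cos(-10.2°) − 7·1.829 = 13.8; c'Δl = 32.92; W sinα = -4.8
Slice 2: Δl = 3.2/cos4.7° = 3.211 m; N'_2 = 158·cos4.7° − 23·3.211 = 83.6; c'Δl = 57.79; W sinα = 12.9
Slice 3: Δl = 2.7/cos22.7° = 2.927 m; N'_3 = 143·cos22.7° − 25·2.927 = 58.8; c'Δl = 52.68; W sinα = 55.2
Slice 4: Δl = 2.6/cos41.4° = 3.466 m; N'_4 = 63·cos41.4° − 5·3.466 = 29.9; c'Δl = 62.39; W sinα = 41.7
Σc'Δl = 205.8 kN/m; ΣN' = 186.1 kN/m; ΣW sinα = 105.0 kN/m
Resisting = 205.8 + 186.1·tan20.0° = 205.8 + 67.7 = 273.5 kN/m
FS = 273.5 / 105.0 = 2.605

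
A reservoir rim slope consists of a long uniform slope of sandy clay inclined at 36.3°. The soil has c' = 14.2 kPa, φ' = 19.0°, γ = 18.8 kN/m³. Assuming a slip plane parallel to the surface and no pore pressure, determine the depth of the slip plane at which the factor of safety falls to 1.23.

Setting FS = 1.23 in FS = [c' + γz cos²β tanφ'] / [γz sinβ cosβ] and solving for z:
z = c' / [γ cosβ (FS·sinβ − cosβ·tanφ')]
  = 14.2 / [18.8·cos36.3°·(1.23·sin36.3° − cos36.3°·tan19.0°)]
  = 14.2 / [18.8·0.8059·(1.23·0.5920 − 0.8059·0.3443)]
  = 14.2 / 6.8283 = 2.080 m

z = 2.08 m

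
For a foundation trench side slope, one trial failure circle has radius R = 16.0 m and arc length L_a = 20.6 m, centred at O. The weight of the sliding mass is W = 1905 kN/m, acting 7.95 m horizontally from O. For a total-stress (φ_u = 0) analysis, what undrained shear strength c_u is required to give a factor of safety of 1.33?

FS = c_u·L_a·R / (W·d), so c_u = FS·W·d / (L_a·R).
c_u = 1.33·1905·7.95 / (20.60·16.0) = 20142.5 / 329.60 = 61.11 kPa

c_u = 61.1 kPa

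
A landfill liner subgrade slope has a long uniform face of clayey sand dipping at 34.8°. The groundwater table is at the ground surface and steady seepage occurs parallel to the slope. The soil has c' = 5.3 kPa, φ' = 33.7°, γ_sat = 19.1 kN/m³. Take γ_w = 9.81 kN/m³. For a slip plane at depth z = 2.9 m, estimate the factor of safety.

FS = 0.67

With seepage parallel to the slope and the water table at the surface, the effective normal stress on the slip plane uses the buoyant unit weight γ' = γ_sat − γ_w while the driving shear stress uses γ_sat:
FS = [c' + γ' z cos²β tanφ'] / [γ_sat z sinβ cosβ]
γ' = 19.1 − 9.81 = 9.29 kN/m³
Numerator = 5.3 + 9.29·2.9·cos²34.8°·tan33.7° = 5.3 + 9.29·2.9·0.6743·0.6669 = 17.415 kPa
Denominator = 19.1·2.9·sin34.8°·cos34.8° = 19.1·2.9·0.5707·0.8211 = 25.958 kPa
FS = 17.415 / 25.958 = 0.671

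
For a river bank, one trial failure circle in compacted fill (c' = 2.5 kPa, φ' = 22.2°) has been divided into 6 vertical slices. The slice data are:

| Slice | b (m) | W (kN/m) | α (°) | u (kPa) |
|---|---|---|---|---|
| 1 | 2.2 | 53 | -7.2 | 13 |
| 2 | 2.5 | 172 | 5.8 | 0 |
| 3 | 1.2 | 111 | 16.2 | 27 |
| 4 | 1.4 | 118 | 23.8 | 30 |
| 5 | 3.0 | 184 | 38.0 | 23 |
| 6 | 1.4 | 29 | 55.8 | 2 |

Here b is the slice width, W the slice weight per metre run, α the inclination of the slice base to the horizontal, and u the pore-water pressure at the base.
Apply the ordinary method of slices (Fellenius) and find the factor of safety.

Ordinary method of slices: FS = Σ[c'·Δl_i + (W_i cosα_i − u_i·Δl_i)·tanφ'] / Σ W_i sinα_i, with Δl_i = b_i / cosα_i.
Slice 1: Δl = 2.2/cos(-7.2°) = 2.217 m; N'_1 = 53·cos(-7.2°) − 13·2.217 = 23.8; c'Δl = 5.54; W sinα = -6.6
Slice 2: Δl = 2.5/cos5.8° = 2.513 m; N'_2 = 172·cos5.8° − 0·2.513 = 171.1; c'Δl = 6.28; W sinα = 17.4
Slice 3: Δl = 1.2/cos16.2° = 1.250 m; N'_3 = 111·cos16.2° − 27·1.250 = 72.9; c'Δl = 3.12; W sinα = 31.0
Slice 4: Δl = 1.4/cos23.8° = 1.530 m; N'_4 = 118·cos23.8° − 30·1.530 = 62.1; c'Δl = 3.83; W sinα = 47.6
Slice 5: Δl = 3.0/cos38.0° = 3.807 m; N'_5 = 184·cos38.0° − 23·3.807 = 57.4; c'Δl = 9.52; W sinα = 113.3
Slice 6: Δl = 1.4/cos55.8° = 2.491 m; N'_6 = 29·cos55.8° − 2·2.491 = 11.3; c'Δl = 6.23; W sinα = 24.0
Σc'Δl = 34.5 kN/m; ΣN' = 398.5 kN/m; ΣW sinα = 226.6 kN/m
Resisting = 34.5 + 398.5·tan22.2° = 34.5 + 162.6 = 197.2 kN/m
FS = 197.2 / 226.6 = 0.870

FS = 0.87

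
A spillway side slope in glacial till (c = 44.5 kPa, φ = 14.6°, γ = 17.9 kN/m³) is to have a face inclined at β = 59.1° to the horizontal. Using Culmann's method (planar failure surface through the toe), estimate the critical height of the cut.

H_c = 28.80 m

Culmann's analysis gives the critical failure plane at α_cr = (β + φ)/2 = (59.1 + 14.6)/2 = 36.9°, and the critical height
H_c = (4c/γ) · sinβ cosφ / [1 − cos(β − φ)]
    = (4·44.5/17.9) · sin59.1°·cos14.6° / [1 − cos(44.5°)]
    = 9.944 · 0.8581·0.9677 / [1 − 0.7133]
    = 9.944 · 0.8304 / 0.2867
    = 28.80 m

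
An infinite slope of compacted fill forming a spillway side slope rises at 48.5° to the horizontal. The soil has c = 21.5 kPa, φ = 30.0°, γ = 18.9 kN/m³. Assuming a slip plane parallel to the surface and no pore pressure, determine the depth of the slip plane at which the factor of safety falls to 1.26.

z = 3.06 m

Setting FS = 1.26 in FS = [c + γz cos²β tanφ] / [γz sinβ cosβ] and solving for z:
z = c / [γ cosβ (FS·sinβ − cosβ·tanφ)]
  = 21.5 / [18.9·cos48.5°·(1.26·sin48.5° − cos48.5°·tan30.0°)]
  = 21.5 / [18.9·0.6626·(1.26·0.7490 − 0.6626·0.5774)]
  = 21.5 / 7.0272 = 3.060 m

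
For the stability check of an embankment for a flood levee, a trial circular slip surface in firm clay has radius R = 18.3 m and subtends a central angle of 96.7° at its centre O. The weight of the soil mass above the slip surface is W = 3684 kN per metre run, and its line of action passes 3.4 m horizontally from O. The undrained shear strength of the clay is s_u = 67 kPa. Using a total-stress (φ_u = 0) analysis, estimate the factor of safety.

FS = 3.02

Taking moments about the centre O, the resisting moment is provided by the undrained shear strength acting along the arc:
Arc length L_a = R·θ = 18.3·(96.7°·π/180) = 18.3·1.6877 = 30.89 m
M_R = s_u·L_a·R = 67·30.89·18.3 = 37868.7 kN·m/m
M_D = W·d = 3684·3.4 = 12525.6 kN·m/m
FS = M_R / M_D = 37868.7 / 12525.6 = 3.023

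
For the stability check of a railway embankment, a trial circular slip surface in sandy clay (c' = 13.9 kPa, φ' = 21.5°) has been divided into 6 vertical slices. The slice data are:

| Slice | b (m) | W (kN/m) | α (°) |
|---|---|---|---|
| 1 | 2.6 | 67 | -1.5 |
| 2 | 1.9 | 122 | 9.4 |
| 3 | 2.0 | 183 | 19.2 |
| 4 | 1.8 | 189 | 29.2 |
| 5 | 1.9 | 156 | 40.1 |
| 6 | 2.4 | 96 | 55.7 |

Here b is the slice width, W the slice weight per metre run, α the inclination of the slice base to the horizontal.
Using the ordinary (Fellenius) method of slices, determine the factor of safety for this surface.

FS = 1.40

Ordinary method of slices: FS = Σ[c'·Δl_i + (W_i cosα_i)·tanφ'] / Σ W_i sinα_i, with Δl_i = b_i / cosα_i.
Slice 1: Δl = 2.6/cos(-1.5°) = 2.601 m; N'_1 = 67·cos(-1.5°) = 67.0; c'Δl = 36.15; W sinα = -1.8
Slice 2: Δl = 1.9/cos9.4° = 1.926 m; N'_2 = 122·cos9.4° = 120.4; c'Δl = 26.77; W sinα = 19.9
Slice 3: Δl = 2.0/cos19.2° = 2.118 m; N'_3 = 183·cos19.2° = 172.8; c'Δl = 29.44; W sinα = 60.2
Slice 4: Δl = 1.8/cos29.2° = 2.062 m; N'_4 = 189·cos29.2° = 165.0; c'Δl = 28.66; W sinα = 92.2
Slice 5: Δl = 1.9/cos40.1° = 2.484 m; N'_5 = 156·cos40.1° = 119.3; c'Δl = 34.53; W sinα = 100.5
Slice 6: Δl = 2.4/cos55.7° = 4.259 m; N'_6 = 96·cos55.7° = 54.1; c'Δl = 59.20; W sinα = 79.3
Σc'Δl = 214.7 kN/m; ΣN' = 698.6 kN/m; ΣW sinα = 350.3 kN/m
Resisting = 214.7 + 698.6·tan21.5° = 214.7 + 275.2 = 489.9 kN/m
FS = 489.9 / 350.3 = 1.398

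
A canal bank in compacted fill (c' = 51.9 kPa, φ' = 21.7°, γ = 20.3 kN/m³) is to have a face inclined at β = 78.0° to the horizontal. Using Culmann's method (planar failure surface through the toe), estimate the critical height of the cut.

Culmann's analysis gives the critical failure plane at α_cr = (β + φ')/2 = (78.0 + 21.7)/2 = 49.9°, and the critical height
H_c = (4c'/γ) · sinβ cosφ' / [1 − cos(β − φ')]
    = (4·51.9/20.3) · sin78.0°·cos21.7° / [1 − cos(56.3°)]
    = 10.227 · 0.9781·0.9291 / [1 − 0.5548]
    = 10.227 · 0.9088 / 0.4452
    = 20.88 m

H_c = 20.88 m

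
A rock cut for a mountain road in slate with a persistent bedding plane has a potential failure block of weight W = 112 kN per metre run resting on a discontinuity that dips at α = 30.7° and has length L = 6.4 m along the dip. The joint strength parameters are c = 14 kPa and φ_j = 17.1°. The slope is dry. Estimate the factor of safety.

Resolving the block weight along and normal to the plane and applying the Mohr–Coulomb strength on the joint:
N' = W cosα = 112·cos30.7° = 96.3 kN/m
Driving force T = W sinα = 112·sin30.7° = 57.2 kN/m
Resisting force R = c·L + N'·tanφ_j = 14·6.4 + 96.3·tan17.1° = 89.6 + 29.6 = 119.2 kN/m
FS = R / T = 119.2 / 57.2 = 2.085

FS = 2.09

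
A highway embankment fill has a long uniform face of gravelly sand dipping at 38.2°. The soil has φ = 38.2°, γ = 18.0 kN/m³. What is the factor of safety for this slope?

FS = 1.00

For a dry cohesionless infinite slope the factor of safety is FS = tanφ / tanβ.
FS = tan38.2° / tan38.2° = 0.7869 / 0.7869 = 1.000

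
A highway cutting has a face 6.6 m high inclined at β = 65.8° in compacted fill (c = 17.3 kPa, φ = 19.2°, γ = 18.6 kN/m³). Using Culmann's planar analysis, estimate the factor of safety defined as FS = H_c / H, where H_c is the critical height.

H_c = (4c/γ) · sinβ cosφ / [1 − cos(β − φ)]
    = (4·17.3/18.6) · sin65.8°·cos19.2° / [1 − cos46.6°]
    = 3.720 · 0.8614 / 0.3129 = 10.24 m
FS = H_c / H = 10.24 / 6.6 = 1.552

FS = 1.55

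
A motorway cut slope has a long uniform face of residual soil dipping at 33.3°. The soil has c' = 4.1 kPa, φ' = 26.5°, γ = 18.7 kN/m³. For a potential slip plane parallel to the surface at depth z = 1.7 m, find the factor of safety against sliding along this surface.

FS = 1.04

For an infinite slope with a slip plane parallel to the surface (no pore pressure): FS = [c' + γz cos²β tanφ'] / [γz sinβ cosβ].
γz = 18.7·1.7 = 31.79 kN/m²
Numerator = 4.1 + 31.79·cos²33.3°·tan26.5° = 4.1 + 31.79·0.6986·0.4986 = 15.172 kPa
Denominator = 31.79·sin33.3°·cos33.3° = 31.79·0.5490·0.8358 = 14.588 kPa
FS = 15.172 / 14.588 = 1.040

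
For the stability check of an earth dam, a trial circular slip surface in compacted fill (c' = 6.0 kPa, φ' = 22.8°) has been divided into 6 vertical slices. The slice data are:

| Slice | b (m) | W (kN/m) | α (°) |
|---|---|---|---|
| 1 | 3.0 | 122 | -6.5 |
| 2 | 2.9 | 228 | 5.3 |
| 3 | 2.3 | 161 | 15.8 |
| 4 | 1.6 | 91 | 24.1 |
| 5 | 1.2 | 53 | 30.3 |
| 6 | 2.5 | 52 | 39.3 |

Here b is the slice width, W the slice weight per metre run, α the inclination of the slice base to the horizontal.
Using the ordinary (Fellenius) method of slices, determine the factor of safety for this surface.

FS = 2.51

Ordinary method of slices: FS = Σ[c'·Δl_i + (W_i cosα_i)·tanφ'] / Σ W_i sinα_i, with Δl_i = b_i / cosα_i.
Slice 1: Δl = 3.0/cos(-6.5°) = 3.019 m; N'_1 = 122·cos(-6.5°) = 121.2; c'Δl = 18.12; W sinα = -13.8
Slice 2: Δl = 2.9/cos5.3° = 2.912 m; N'_2 = 228·cos5.3° = 227.0; c'Δl = 17.47; W sinα = 21.1
Slice 3: Δl = 2.3/cos15.8° = 2.390 m; N'_3 = 161·cos15.8° = 154.9; c'Δl = 14.34; W sinα = 43.8
Slice 4: Δl = 1.6/cos24.1° = 1.753 m; N'_4 = 91·cos24.1° = 83.1; c'Δl = 10.52; W sinα = 37.2
Slice 5: Δl = 1.2/cos30.3° = 1.390 m; N'_5 = 53·cos30.3° = 45.8; c'Δl = 8.34; W sinα = 26.7
Slice 6: Δl = 2.5/cos39.3° = 3.231 m; N'_6 = 52·cos39.3° = 40.2; c'Δl = 19.38; W sinα = 32.9
Σc'Δl = 88.2 kN/m; ΣN' = 672.2 kN/m; ΣW sinα = 147.9 kN/m
Resisting = 88.2 + 672.2·tan22.8° = 88.2 + 282.6 = 370.8 kN/m
FS = 370.8 / 147.9 = 2.506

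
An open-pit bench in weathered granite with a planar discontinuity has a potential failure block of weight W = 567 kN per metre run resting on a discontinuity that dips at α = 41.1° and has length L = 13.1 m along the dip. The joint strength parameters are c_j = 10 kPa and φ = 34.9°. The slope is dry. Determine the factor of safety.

Resolving the block weight along and normal to the plane and applying the Mohr–Coulomb strength on the joint:
N' = W cosα = 567·cos41.1° = 427.3 kN/m
Driving force T = W sinα = 567·sin41.1° = 372.7 kN/m
Resisting force R = c_j·L + N'·tanφ = 10·13.1 + 427.3·tan34.9° = 131.0 + 298.1 = 429.1 kN/m
FS = R / T = 429.1 / 372.7 = 1.151

FS = 1.15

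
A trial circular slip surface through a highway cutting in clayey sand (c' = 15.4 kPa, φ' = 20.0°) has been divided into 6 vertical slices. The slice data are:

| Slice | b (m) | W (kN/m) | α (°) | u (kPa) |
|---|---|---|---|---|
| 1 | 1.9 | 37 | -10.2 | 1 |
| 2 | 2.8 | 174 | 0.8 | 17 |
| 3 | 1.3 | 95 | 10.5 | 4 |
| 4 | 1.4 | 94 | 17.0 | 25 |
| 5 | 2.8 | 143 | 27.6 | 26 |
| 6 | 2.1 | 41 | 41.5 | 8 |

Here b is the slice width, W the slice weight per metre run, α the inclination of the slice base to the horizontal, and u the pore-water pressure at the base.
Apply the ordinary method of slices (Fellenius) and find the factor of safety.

FS = 2.51

Ordinary method of slices: FS = Σ[c'·Δl_i + (W_i cosα_i − u_i·Δl_i)·tanφ'] / Σ W_i sinα_i, with Δl_i = b_i / cosα_i.
Slice 1: Δl = 1.9/cos(-10.2°) = 1.931 m; N'_1 = 37·cos(-10.2°) − 1·1.931 = 34.5; c'Δl = 29.73; W sinα = -6.6
Slice 2: Δl = 2.8/cos0.8° = 2.800 m; N'_2 = 174·cos0.8° − 17·2.800 = 126.4; c'Δl = 43.12; W sinα = 2.4
Slice 3: Δl = 1.3/cos10.5° = 1.322 m; N'_3 = 95·cos10.5° − 4·1.322 = 88.1; c'Δl = 20.36; W sinα = 17.3
Slice 4: Δl = 1.4/cos17.0° = 1.464 m; N'_4 = 94·cos17.0° − 25·1.464 = 53.3; c'Δl = 22.55; W sinα = 27.5
Slice 5: Δl = 2.8/cos27.6° = 3.160 m; N'_5 = 143·cos27.6° − 26·3.160 = 44.6; c'Δl = 48.66; W sinα = 66.3
Slice 6: Δl = 2.1/cos41.5° = 2.804 m; N'_6 = 41·cos41.5° − 8·2.804 = 8.3; c'Δl = 43.18; W sinα = 27.2
Σc'Δl = 207.6 kN/m; ΣN' = 355.1 kN/m; ΣW sinα = 134.1 kN/m
Resisting = 207.6 + 355.1·tan20.0° = 207.6 + 129.3 = 336.9 kN/m
FS = 336.9 / 134.1 = 2.512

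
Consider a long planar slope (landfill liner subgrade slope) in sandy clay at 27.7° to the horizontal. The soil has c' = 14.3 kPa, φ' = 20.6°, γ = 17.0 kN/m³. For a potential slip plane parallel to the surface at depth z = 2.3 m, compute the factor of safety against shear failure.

FS = 1.60

For an infinite slope with a slip plane parallel to the surface (no pore pressure): FS = [c' + γz cos²β tanφ'] / [γz sinβ cosβ].
γz = 17.0·2.3 = 39.10 kN/m²
Numerator = 14.3 + 39.10·cos²27.7°·tan20.6° = 14.3 + 39.10·0.7839·0.3759 = 25.821 kPa
Denominator = 39.10·sin27.7°·cos27.7° = 39.10·0.4648·0.8854 = 16.092 kPa
FS = 25.821 / 16.092 = 1.605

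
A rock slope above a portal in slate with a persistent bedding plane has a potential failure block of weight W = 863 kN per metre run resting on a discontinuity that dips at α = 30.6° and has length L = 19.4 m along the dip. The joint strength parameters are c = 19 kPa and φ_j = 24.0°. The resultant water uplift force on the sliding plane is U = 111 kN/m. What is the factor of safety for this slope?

FS = 1.48

Resolving the block weight along and normal to the plane and applying the Mohr–Coulomb strength on the joint:
N' = W cosα − U = 863·cos30.6° − 111 = 631.8 kN/m
Driving force T = W sinα = 863·sin30.6° = 439.3 kN/m
Resisting force R = c·L + N'·tanφ_j = 19·19.4 + 631.8·tan24.0° = 368.6 + 281.3 = 649.9 kN/m
FS = R / T = 649.9 / 439.3 = 1.479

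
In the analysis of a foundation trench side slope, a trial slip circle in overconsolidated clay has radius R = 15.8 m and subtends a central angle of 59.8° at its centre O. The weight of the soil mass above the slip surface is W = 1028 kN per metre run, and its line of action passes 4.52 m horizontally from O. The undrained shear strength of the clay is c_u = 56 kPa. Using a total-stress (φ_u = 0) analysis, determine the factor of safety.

FS = 3.14

Taking moments about the centre O, the resisting moment is provided by the undrained shear strength acting along the arc:
Arc length L_a = R·θ = 15.8·(59.8°·π/180) = 15.8·1.0437 = 16.49 m
M_R = c_u·L_a·R = 56·16.49·15.8 = 14590.9 kN·m/m
M_D = W·d = 1028·4.52 = 4646.6 kN·m/m
FS = M_R / M_D = 14590.9 / 4646.6 = 3.140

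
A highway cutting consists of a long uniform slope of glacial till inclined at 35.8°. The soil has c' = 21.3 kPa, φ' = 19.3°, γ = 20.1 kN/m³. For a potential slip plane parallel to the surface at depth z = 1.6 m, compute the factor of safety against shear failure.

For an infinite slope with a slip plane parallel to the surface (no pore pressure): FS = [c' + γz cos²β tanφ'] / [γz sinβ cosβ].
γz = 20.1·1.6 = 32.16 kN/m²
Numerator = 21.3 + 32.16·cos²35.8°·tan19.3° = 21.3 + 32.16·0.6578·0.3502 = 28.709 kPa
Denominator = 32.16·sin35.8°·cos35.8° = 32.16·0.5850·0.8111 = 15.258 kPa
FS = 28.709 / 15.258 = 1.882

FS = 1.88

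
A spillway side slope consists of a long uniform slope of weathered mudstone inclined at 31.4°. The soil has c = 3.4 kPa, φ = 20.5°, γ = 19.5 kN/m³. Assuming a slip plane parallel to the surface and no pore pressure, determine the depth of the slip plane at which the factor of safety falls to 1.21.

Setting FS = 1.21 in FS = [c + γz cos²β tanφ] / [γz sinβ cosβ] and solving for z:
z = c / [γ cosβ (FS·sinβ − cosβ·tanφ)]
  = 3.4 / [19.5·cos31.4°·(1.21·sin31.4° − cos31.4°·tan20.5°)]
  = 3.4 / [19.5·0.8536·(1.21·0.5210 − 0.8536·0.3739)]
  = 3.4 / 5.1812 = 0.656 m

z = 0.66 m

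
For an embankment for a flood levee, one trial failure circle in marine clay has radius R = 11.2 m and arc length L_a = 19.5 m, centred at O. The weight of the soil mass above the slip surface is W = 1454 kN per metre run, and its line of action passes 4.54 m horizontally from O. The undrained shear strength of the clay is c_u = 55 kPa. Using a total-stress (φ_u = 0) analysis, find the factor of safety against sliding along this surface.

Taking moments about the centre O, the resisting moment is provided by the undrained shear strength acting along the arc:
M_R = c_u·L_a·R = 55·19.50·11.2 = 12012.0 kN·m/m
M_D = W·d = 1454·4.54 = 6601.2 kN·m/m
FS = M_R / M_D = 12012.0 / 6601.2 = 1.820

FS = 1.82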